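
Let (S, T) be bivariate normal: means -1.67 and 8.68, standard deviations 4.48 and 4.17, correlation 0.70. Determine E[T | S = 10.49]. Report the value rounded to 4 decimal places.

16.6030

E[T | S=x] = μ_T + ρ(σ_T/σ_S)(x − μ_S) for jointly normal variables.
E[T | S=10.49] = 8.68 + (0.70)·(4.17/4.48)·(10.49 − (-1.67)) = 8.68 + (0.65156)·(12.16) = 16.6030.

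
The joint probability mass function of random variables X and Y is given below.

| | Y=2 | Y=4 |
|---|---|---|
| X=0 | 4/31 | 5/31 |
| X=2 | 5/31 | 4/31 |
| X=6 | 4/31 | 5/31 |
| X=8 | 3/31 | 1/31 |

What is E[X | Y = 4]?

46/15

P(Y = 4) = 15/31.
Σ X·P over the event = 0·(5/31) + 2·(4/31) + 6·(5/31) + 8·(1/31) = 46/31.
E[X | Y = 4] = (46/31) / (15/31) = 46/15.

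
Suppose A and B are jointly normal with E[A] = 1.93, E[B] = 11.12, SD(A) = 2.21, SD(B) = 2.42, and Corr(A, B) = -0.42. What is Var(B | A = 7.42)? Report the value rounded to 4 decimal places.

The conditional variance in a bivariate normal is σ_B²(1 − ρ²), independent of x.
Var(B | A=7.42) = (2.42)²·(1 − (-0.42)²) = 5.8564·0.8236 = 4.8233.

4.8233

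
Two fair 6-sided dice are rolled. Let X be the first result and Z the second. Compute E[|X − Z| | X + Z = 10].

P(X + Z = 10) = 1/12.
Summing |X−Z|·P(x,y) over outcomes with X + Z = 10 gives 1/9.
E[|X − Z| | X + Z = 10] = (1/9) / (1/12) = 4/3.

4/3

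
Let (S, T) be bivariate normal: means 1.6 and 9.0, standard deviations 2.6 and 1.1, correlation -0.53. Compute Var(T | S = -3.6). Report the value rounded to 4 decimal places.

Var(T | S=x) = (1 − ρ²)·σ_T².
Var(T | S=-3.6) = (1.1)²·(1 − (-0.53)²) = 1.21·0.7191 = 0.8701.

0.8701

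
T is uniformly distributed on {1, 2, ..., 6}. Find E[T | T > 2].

9/2

Given T > 2, T is equally likely to be any of {3, 4, 5, 6}.
E[T | T > 2] = (3 + 4 + 5 + 6) / 4 = 9/2.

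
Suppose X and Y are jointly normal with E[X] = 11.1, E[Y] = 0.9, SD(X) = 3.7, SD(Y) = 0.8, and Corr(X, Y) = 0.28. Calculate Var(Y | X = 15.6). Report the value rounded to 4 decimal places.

For a bivariate normal, Var(Y | X=x) = σ_Y²(1 − ρ²).
Var(Y | X=15.6) = (0.8)²·(1 − (0.28)²) = 0.64·0.9216 = 0.5898.

0.5898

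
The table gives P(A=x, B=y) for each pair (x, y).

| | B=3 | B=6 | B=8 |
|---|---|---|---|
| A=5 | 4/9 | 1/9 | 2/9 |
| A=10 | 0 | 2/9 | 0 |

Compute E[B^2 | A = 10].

P(A = 10) = 2/9.
Σ B^2·P over the event = 36·(2/9) = 8.
E[B^2 | A = 10] = (8) / (2/9) = 36.

36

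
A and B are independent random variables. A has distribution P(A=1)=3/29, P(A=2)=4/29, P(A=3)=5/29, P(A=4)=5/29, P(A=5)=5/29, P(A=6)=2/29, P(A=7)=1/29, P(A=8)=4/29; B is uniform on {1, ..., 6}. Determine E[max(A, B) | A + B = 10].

106/17

P(A + B = 10) = 17/174.
Summing max(A,B)·P(x,y) over outcomes with A + B = 10 gives 53/87.
E[max(A, B) | A + B = 10] = (53/87) / (17/174) = 106/17.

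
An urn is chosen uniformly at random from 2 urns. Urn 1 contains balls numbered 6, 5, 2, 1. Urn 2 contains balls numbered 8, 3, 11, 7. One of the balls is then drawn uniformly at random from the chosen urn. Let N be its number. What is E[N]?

E[N | urn 1] = (6+5+2+1)/4 = 7/2.
E[N | urn 2] = (8+3+11+7)/4 = 29/4.
By the law of total expectation,
E[N] = (1/2)·(7/2) + (1/2)·(29/4) = 43/8.

43/8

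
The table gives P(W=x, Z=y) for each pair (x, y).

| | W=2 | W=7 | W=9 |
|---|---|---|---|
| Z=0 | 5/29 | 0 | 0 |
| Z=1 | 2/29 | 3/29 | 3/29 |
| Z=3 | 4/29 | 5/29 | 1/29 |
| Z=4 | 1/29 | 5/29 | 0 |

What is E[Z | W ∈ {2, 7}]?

P(W ∈ {2, 7}) = 25/29.
Σ Z·P over the event = 0·(5/29) + 1·(2/29) + 3·(4/29) + 4·(1/29) + 1·(3/29) + 3·(5/29) + 4·(5/29) = 56/29.
E[Z | W ∈ {2, 7}] = (56/29) / (25/29) = 56/25.

56/25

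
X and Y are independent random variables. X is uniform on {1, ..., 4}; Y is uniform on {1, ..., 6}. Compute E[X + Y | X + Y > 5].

52/7

P(X + Y > 5) = 7/12.
Summing (X+Y)·P(x,y) over outcomes with X + Y > 5 gives 13/3.
E[X + Y | X + Y > 5] = (13/3) / (7/12) = 52/7.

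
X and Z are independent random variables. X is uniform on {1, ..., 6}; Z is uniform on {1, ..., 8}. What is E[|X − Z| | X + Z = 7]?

Outcomes with X + Z = 7: (1,6), (2,5), (3,4), (4,3), (5,2), (6,1), each with probability 1/48.
E[|X − Z| | X + Z = 7] = (5 + 3 + 1 + 1 + 3 + 5) / 6 = 3.

3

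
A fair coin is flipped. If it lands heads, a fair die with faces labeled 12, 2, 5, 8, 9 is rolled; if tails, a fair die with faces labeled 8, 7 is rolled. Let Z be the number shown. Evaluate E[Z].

E[Z | heads] = (12+2+5+8+9)/5 = 36/5.
E[Z | tails] = (8+7)/2 = 15/2.
By the law of total expectation,
E[Z] = (1/2)·(36/5) + (1/2)·(15/2) = 147/20.

147/20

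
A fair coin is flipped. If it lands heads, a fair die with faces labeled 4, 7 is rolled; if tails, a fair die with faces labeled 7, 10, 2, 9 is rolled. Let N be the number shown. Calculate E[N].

25/4

E[N | heads] = (4+7)/2 = 11/2.
E[N | tails] = (7+10+2+9)/4 = 7.
By the law of total expectation,
E[N] = (1/2)·(11/2) + (1/2)·(7) = 25/4.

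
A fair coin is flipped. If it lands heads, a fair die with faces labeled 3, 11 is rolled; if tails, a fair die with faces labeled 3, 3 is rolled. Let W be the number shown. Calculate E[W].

E[W | heads] = (3+11)/2 = 7.
E[W | tails] = (3+3)/2 = 3.
By the law of total expectation,
E[W] = (1/2)·(7) + (1/2)·(3) = 5.

5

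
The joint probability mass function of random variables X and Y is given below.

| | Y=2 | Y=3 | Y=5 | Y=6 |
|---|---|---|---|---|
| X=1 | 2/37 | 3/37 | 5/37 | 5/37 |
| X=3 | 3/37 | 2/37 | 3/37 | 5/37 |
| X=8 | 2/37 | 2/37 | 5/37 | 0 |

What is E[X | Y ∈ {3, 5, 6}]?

33/10

P(Y ∈ {3, 5, 6}) = 30/37.
Σ X·P over the event = 1·(3/37) + 1·(5/37) + 1·(5/37) + 3·(2/37) + 3·(3/37) + 3·(5/37) + 8·(2/37) + 8·(5/37) = 99/37.
E[X | Y ∈ {3, 5, 6}] = (99/37) / (30/37) = 33/10.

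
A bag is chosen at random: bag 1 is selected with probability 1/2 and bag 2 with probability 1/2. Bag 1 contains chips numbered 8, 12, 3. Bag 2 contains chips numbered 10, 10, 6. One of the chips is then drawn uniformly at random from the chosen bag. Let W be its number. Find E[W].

E[W | bag 1] = (8+12+3)/3 = 23/3.
E[W | bag 2] = (10+10+6)/3 = 26/3.
By the law of total expectation,
E[W] = (1/2)·(23/3) + (1/2)·(26/3) = 49/6.

49/6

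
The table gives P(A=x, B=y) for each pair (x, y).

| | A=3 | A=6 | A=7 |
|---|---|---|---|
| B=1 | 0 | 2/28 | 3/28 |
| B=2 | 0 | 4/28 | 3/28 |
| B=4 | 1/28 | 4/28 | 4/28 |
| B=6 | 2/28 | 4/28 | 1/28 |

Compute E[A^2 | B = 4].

P(B = 4) = 9/28.
Summing A^2·P(A=x,B=y) over the conditioning event gives 349/28.
E[A^2 | B = 4] = (349/28) / (9/28) = 349/9.

349/9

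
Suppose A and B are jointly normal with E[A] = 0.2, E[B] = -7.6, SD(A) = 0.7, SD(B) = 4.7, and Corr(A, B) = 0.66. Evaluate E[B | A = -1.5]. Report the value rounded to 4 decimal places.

-15.1334

For a bivariate normal, E[B | A=x] = μ_B + ρ·(σ_B/σ_A)·(x − μ_A).
E[B | A=-1.5] = -7.6 + (0.66)·(4.7/0.7)·(-1.5 − (0.2)) = -7.6 + (4.4314)·(-1.7) = -15.1334.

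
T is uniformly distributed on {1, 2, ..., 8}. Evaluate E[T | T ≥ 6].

Given T ≥ 6, T is equally likely to be any of {6, 7, 8}.
E[T | T ≥ 6] = (6 + 7 + 8) / 3 = 7.

7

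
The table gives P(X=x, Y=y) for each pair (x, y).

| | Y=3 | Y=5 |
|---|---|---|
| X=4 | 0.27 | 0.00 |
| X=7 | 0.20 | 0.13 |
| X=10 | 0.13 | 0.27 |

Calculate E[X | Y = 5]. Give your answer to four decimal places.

P(Y = 5) = 0.40.
Σ X·P over the event = 7·(0.13) + 10·(0.27) = 3.61.
E[X | Y = 5] = (3.61) / (0.40) = 9.0250.

9.0250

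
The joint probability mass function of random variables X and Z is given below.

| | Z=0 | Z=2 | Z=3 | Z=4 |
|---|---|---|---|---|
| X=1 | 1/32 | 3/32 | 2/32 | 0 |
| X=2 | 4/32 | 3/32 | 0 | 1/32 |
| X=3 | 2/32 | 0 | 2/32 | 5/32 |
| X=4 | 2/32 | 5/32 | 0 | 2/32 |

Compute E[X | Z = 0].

P(Z = 0) = 9/32.
Summing X·P(X=x,Z=y) over the conditioning event gives 23/32.
E[X | Z = 0] = (23/32) / (9/32) = 23/9.

23/9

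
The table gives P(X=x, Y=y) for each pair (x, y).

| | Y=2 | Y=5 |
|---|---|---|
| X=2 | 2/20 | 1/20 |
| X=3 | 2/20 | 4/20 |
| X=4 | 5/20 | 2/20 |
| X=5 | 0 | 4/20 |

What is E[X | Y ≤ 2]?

P(Y ≤ 2) = 9/20.
Σ X·P over the event = 2·(2/20) + 3·(2/20) + 4·(5/20) = 3/2.
E[X | Y ≤ 2] = (3/2) / (9/20) = 10/3.

10/3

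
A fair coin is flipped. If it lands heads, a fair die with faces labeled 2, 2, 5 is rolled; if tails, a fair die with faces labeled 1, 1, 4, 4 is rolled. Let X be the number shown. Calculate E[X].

E[X | heads] = (2+2+5)/3 = 3.
E[X | tails] = (1+1+4+4)/4 = 5/2.
By the law of total expectation,
E[X] = (1/2)·(3) + (1/2)·(5/2) = 11/4.

11/4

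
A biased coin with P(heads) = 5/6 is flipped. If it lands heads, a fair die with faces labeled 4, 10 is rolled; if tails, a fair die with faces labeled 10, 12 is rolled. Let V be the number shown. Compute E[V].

23/3

E[V | heads] = (4+10)/2 = 7.
E[V | tails] = (10+12)/2 = 11.
By the law of total expectation,
E[V] = (5/6)·(7) + (1/6)·(11) = 23/3.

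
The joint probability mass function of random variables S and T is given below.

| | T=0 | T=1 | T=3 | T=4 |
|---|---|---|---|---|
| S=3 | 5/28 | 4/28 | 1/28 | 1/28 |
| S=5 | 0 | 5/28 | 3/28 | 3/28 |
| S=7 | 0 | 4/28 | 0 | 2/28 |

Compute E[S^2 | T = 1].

P(T = 1) = 13/28.
Σ S^2·P over the event = 9·(4/28) + 25·(5/28) + 49·(4/28) = 51/4.
E[S^2 | T = 1] = (51/4) / (13/28) = 357/13.

357/13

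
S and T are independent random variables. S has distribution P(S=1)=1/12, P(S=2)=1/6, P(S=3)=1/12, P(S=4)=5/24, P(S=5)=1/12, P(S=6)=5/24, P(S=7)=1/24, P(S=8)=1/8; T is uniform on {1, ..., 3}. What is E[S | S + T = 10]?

P(S + T = 10) = 1/18.
Summing S·P(x,y) over outcomes with S + T = 10 gives 31/72.
E[S | S + T = 10] = (31/72) / (1/18) = 31/4.

31/4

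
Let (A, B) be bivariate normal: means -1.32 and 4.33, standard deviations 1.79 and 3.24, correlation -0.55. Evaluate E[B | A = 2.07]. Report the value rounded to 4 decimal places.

E[B | A=x] = μ_B + ρ(σ_B/σ_A)(x − μ_A) for jointly normal variables.
E[B | A=2.07] = 4.33 + (-0.55)·(3.24/1.79)·(2.07 − (-1.32)) = 4.33 + (-0.99553)·(3.39) = 0.9552.

0.9552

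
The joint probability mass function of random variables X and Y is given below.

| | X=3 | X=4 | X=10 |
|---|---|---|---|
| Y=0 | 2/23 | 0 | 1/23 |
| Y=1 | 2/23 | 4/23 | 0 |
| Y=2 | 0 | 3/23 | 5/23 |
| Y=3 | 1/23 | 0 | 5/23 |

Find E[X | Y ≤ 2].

P(Y ≤ 2) = 17/23.
Σ X·P over the event = 3·(2/23) + 3·(2/23) + 4·(4/23) + 4·(3/23) + 10·(1/23) + 10·(5/23) = 100/23.
E[X | Y ≤ 2] = (100/23) / (17/23) = 100/17.

100/17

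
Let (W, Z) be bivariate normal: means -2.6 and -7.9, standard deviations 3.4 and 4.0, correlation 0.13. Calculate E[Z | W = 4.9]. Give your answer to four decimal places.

The regression of Z on W has slope ρ·σ_Z/σ_W and passes through (μ_W, μ_Z).
E[Z | W=4.9] = -7.9 + (0.13)·(4.0/3.4)·(4.9 − (-2.6)) = -7.9 + (0.152941)·(7.5) = -6.7529.

-6.7529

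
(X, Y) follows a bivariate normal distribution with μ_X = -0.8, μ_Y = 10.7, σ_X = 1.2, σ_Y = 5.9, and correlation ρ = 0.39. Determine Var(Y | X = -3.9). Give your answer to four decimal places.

29.5154

For a bivariate normal, Var(Y | X=x) = σ_Y²(1 − ρ²).
Var(Y | X=-3.9) = (5.9)²·(1 − (0.39)²) = 34.81·0.8479 = 29.5154.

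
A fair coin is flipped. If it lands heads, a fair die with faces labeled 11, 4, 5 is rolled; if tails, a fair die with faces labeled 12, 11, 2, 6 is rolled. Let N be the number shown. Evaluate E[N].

173/24

E[N | heads] = (11+4+5)/3 = 20/3.
E[N | tails] = (12+11+2+6)/4 = 31/4.
E[N] = (1/2)·(20/3) + (1/2)·(31/4) = 173/24.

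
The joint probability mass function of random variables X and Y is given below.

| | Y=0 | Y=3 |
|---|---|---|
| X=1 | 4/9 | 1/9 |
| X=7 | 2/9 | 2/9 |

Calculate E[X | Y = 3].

P(Y = 3) = 1/3.
Σ X·P over the event = 1·(1/9) + 7·(2/9) = 5/3.
E[X | Y = 3] = (5/3) / (1/3) = 5.

5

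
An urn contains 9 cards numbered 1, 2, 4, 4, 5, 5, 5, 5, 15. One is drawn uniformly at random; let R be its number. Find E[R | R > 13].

15

P(R > 13) = 1/9.
Σ over the event: 15·1/9 = 5/3.
E[R | R > 13] = (5/3) / (1/9) = 15.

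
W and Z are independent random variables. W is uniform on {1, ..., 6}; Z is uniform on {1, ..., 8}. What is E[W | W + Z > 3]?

164/45

P(W + Z > 3) = 15/16.
Summing W·P(x,y) over outcomes with W + Z > 3 gives 41/12.
E[W | W + Z > 3] = (41/12) / (15/16) = 164/45.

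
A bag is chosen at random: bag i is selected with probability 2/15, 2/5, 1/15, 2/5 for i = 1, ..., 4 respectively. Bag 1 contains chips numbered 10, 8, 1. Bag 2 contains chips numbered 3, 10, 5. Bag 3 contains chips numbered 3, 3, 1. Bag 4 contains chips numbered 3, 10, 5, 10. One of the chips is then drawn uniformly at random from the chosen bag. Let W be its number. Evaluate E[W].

E[W | bag 1] = (10+8+1)/3 = 19/3.
E[W | bag 2] = (3+10+5)/3 = 6.
E[W | bag 3] = (3+3+1)/3 = 7/3.
E[W | bag 4] = (3+10+5+10)/4 = 7.
E[W] = (2/15)·(19/3) + (2/5)·(6) + (1/15)·(7/3) + (2/5)·(7) = 31/5.

31/5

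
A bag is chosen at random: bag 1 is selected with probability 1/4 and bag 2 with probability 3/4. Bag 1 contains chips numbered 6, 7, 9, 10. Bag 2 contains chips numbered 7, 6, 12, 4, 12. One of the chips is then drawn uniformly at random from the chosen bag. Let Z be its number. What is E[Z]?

E[Z | bag 1] = (6+7+9+10)/4 = 8.
E[Z | bag 2] = (7+6+12+4+12)/5 = 41/5.
By the law of total expectation,
E[Z] = (1/4)·(8) + (3/4)·(41/5) = 163/20.

163/20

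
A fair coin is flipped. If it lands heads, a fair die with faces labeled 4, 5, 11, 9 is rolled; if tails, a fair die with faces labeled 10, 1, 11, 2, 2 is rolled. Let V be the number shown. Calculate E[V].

E[V | heads] = (4+5+11+9)/4 = 29/4.
E[V | tails] = (10+1+11+2+2)/5 = 26/5.
By the law of total expectation,
E[V] = (1/2)·(29/4) + (1/2)·(26/5) = 249/40.

249/40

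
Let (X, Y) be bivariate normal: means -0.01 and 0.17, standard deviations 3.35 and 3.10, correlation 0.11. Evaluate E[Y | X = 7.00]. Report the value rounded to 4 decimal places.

For a bivariate normal, E[Y | X=x] = μ_Y + ρ·(σ_Y/σ_X)·(x − μ_X).
E[Y | X=7.00] = 0.17 + (0.11)·(3.10/3.35)·(7.00 − (-0.01)) = 0.17 + (0.101791)·(7.01) = 0.8836.

0.8836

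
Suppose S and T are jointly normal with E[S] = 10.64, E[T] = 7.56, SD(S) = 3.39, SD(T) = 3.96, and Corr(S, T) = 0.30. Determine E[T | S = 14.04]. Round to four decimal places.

8.7515

E[T | S=x] = μ_T + ρ(σ_T/σ_S)(x − μ_S) for jointly normal variables.
E[T | S=14.04] = 7.56 + (0.30)·(3.96/3.39)·(14.04 − (10.64)) = 7.56 + (0.35044)·(3.4) = 8.7515.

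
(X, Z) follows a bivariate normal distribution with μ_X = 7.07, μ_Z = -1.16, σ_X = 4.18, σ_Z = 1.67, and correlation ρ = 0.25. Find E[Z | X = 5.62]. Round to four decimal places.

-1.3048

For a bivariate normal, E[Z | X=x] = μ_Z + ρ·(σ_Z/σ_X)·(x − μ_X).
E[Z | X=5.62] = -1.16 + (0.25)·(1.67/4.18)·(5.62 − (7.07)) = -1.16 + (0.09988)·(-1.45) = -1.3048.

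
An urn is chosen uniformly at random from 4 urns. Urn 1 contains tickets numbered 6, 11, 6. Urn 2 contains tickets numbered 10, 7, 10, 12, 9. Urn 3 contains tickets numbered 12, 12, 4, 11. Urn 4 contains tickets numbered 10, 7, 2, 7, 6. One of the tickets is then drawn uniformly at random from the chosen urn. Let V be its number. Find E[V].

401/48

E[V | urn 1] = (6+11+6)/3 = 23/3.
E[V | urn 2] = (10+7+10+12+9)/5 = 48/5.
E[V | urn 3] = (12+12+4+11)/4 = 39/4.
E[V | urn 4] = (10+7+2+7+6)/5 = 32/5.
E[V] = (1/4)·(23/3) + (1/4)·(48/5) + (1/4)·(39/4) + (1/4)·(32/5) = 401/48.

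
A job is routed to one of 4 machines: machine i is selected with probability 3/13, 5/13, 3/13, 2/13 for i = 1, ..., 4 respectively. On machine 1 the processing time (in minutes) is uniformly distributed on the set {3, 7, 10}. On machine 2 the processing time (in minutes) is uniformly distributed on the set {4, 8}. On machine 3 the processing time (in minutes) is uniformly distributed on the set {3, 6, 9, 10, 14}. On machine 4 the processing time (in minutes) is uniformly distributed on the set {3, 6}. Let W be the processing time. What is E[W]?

E[W | machine 1] = (3+7+10)/3 = 20/3.
E[W | machine 2] = (4+8)/2 = 6.
E[W | machine 3] = (3+6+9+10+14)/5 = 42/5.
E[W | machine 4] = (3+6)/2 = 9/2.
E[W] = (3/13)·(20/3) + (5/13)·(6) + (3/13)·(42/5) + (2/13)·(9/2) = 421/65.

421/65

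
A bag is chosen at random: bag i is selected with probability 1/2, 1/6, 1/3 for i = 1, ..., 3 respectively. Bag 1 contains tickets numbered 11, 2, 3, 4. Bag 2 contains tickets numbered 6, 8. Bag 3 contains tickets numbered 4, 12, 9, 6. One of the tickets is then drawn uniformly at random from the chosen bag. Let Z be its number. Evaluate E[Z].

25/4

E[Z | bag 1] = (11+2+3+4)/4 = 5.
E[Z | bag 2] = (6+8)/2 = 7.
E[Z | bag 3] = (4+12+9+6)/4 = 31/4.
By the law of total expectation,
E[Z] = (1/2)·(5) + (1/6)·(7) + (1/3)·(31/4) = 25/4.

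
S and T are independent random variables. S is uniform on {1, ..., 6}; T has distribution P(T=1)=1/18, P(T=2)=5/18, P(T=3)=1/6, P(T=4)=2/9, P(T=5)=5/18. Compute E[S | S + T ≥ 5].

177/46

P(S + T ≥ 5) = 23/27.
Summing S·P(x,y) over outcomes with S + T ≥ 5 gives 59/18.
E[S | S + T ≥ 5] = (59/18) / (23/27) = 177/46.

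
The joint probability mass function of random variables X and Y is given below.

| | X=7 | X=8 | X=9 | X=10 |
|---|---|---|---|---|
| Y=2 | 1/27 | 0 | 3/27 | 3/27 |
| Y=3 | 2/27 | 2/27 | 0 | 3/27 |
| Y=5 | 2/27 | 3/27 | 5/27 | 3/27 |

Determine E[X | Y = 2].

64/7

P(Y = 2) = 7/27.
Summing X·P(X=x,Y=y) over the conditioning event gives 64/27.
E[X | Y = 2] = (64/27) / (7/27) = 64/7.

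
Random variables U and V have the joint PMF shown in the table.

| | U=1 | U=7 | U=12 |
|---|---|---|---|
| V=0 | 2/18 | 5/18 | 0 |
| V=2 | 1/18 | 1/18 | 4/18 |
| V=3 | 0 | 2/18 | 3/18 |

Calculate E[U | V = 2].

28/3

P(V = 2) = 1/3.
Σ U·P over the event = 1·(1/18) + 7·(1/18) + 12·(4/18) = 28/9.
E[U | V = 2] = (28/9) / (1/3) = 28/3.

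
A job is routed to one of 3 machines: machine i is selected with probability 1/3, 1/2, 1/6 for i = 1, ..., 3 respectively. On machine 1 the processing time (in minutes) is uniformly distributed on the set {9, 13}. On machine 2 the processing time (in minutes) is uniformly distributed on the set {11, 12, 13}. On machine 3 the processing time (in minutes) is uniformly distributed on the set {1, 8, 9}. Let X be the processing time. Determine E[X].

32/3

E[X | machine 1] = (9+13)/2 = 11.
E[X | machine 2] = (11+12+13)/3 = 12.
E[X | machine 3] = (1+8+9)/3 = 6.
By the law of total expectation,
E[X] = (1/3)·(11) + (1/2)·(12) + (1/6)·(6) = 32/3.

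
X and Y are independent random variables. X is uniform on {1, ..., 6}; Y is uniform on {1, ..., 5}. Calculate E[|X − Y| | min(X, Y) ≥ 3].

P(min(X, Y) ≥ 3) = 2/5.
Summing |X−Y|·P(x,y) over outcomes with min(X, Y) ≥ 3 gives 7/15.
E[|X − Y| | min(X, Y) ≥ 3] = (7/15) / (2/5) = 7/6.

7/6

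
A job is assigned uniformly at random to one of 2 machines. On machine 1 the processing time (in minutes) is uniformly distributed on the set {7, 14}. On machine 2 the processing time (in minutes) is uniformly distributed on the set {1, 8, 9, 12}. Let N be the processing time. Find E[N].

9

E[N | machine 1] = (7+14)/2 = 21/2.
E[N | machine 2] = (1+8+9+12)/4 = 15/2.
By the law of total expectation,
E[N] = (1/2)·(21/2) + (1/2)·(15/2) = 9.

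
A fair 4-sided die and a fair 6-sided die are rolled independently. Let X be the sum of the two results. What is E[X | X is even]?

6

P(X is even) = 1/2.
Σ over the event: 2·1/24 + 4·1/8 + 6·1/6 + 8·1/8 + 10·1/24 = 3.
E[X | X is even] = (3) / (1/2) = 6.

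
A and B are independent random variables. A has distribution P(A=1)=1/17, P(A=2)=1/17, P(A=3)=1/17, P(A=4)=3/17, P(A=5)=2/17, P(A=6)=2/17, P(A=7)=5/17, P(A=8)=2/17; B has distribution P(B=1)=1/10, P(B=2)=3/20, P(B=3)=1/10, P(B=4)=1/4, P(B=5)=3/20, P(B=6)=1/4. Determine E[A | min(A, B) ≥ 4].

85/14

P(min(A, B) ≥ 4) = 91/170.
Summing A·P(x,y) over outcomes with min(A, B) ≥ 4 gives 13/4.
E[A | min(A, B) ≥ 4] = (13/4) / (91/170) = 85/14.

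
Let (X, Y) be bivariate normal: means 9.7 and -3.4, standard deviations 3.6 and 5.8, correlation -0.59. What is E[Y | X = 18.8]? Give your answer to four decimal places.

-12.0501

The regression of Y on X has slope ρ·σ_Y/σ_X and passes through (μ_X, μ_Y).
E[Y | X=18.8] = -3.4 + (-0.59)·(5.8/3.6)·(18.8 − (9.7)) = -3.4 + (-0.95056)·(9.1) = -12.0501.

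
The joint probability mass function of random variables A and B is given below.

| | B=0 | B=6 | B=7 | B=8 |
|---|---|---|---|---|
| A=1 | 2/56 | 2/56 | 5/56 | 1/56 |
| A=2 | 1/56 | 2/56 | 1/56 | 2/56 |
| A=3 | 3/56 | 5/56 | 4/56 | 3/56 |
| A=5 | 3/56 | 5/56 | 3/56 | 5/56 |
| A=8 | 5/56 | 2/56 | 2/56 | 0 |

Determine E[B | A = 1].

P(A = 1) = 5/28.
Σ B·P over the event = 0·(2/56) + 6·(2/56) + 7·(5/56) + 8·(1/56) = 55/56.
E[B | A = 1] = (55/56) / (5/28) = 11/2.

11/2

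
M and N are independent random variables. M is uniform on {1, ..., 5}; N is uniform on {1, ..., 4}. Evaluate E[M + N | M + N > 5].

P(M + N > 5) = 1/2.
Summing (M+N)·P(x,y) over outcomes with M + N > 5 gives 7/2.
E[M + N | M + N > 5] = (7/2) / (1/2) = 7.

7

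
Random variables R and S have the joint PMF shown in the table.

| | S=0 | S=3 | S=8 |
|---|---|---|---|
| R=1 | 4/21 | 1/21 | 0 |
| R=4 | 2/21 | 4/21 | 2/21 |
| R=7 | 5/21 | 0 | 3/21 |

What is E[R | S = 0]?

47/11

P(S = 0) = 11/21.
Σ R·P over the event = 1·(4/21) + 4·(2/21) + 7·(5/21) = 47/21.
E[R | S = 0] = (47/21) / (11/21) = 47/11.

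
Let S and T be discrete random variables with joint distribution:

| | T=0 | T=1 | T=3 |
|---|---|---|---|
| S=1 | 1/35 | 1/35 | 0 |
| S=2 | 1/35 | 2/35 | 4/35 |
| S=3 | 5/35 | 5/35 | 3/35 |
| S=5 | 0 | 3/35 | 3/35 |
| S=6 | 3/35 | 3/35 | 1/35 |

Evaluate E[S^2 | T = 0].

P(T = 0) = 2/7.
Σ S^2·P over the event = 1·(1/35) + 4·(1/35) + 9·(5/35) + 36·(3/35) = 158/35.
E[S^2 | T = 0] = (158/35) / (2/7) = 79/5.

79/5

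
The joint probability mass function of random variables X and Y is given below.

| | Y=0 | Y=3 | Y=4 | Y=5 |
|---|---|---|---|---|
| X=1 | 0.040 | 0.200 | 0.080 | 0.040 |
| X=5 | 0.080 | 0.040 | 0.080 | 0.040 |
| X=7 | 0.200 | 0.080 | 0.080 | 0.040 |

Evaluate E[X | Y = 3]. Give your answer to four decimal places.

P(Y = 3) = 0.320.
Σ X·P over the event = 1·(0.200) + 5·(0.040) + 7·(0.080) = 0.960.
E[X | Y = 3] = (0.960) / (0.320) = 3.0000.

3.0000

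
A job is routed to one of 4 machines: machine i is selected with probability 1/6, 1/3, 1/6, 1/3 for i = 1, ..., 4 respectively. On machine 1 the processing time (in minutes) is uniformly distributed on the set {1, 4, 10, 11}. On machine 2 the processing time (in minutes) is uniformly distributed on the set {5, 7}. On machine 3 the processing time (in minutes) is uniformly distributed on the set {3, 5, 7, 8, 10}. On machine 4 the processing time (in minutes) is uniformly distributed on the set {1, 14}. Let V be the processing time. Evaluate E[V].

401/60

E[V | machine 1] = (1+4+10+11)/4 = 13/2.
E[V | machine 2] = (5+7)/2 = 6.
E[V | machine 3] = (3+5+7+8+10)/5 = 33/5.
E[V | machine 4] = (1+14)/2 = 15/2.
By the law of total expectation,
E[V] = (1/6)·(13/2) + (1/3)·(6) + (1/6)·(33/5) + (1/3)·(15/2) = 401/60.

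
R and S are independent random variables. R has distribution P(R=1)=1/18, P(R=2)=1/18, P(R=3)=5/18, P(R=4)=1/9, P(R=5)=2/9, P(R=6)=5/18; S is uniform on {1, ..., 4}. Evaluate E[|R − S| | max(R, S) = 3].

P(max(R, S) = 3) = 17/72.
Summing |R−S|·P(x,y) over outcomes with max(R, S) = 3 gives 1/4.
E[|R − S| | max(R, S) = 3] = (1/4) / (17/72) = 18/17.

18/17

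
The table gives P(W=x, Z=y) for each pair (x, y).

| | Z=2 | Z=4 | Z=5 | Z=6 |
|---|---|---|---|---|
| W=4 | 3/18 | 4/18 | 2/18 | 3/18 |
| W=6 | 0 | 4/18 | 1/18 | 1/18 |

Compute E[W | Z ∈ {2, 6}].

P(Z ∈ {2, 6}) = 7/18.
Σ W·P over the event = 4·(3/18) + 4·(3/18) + 6·(1/18) = 5/3.
E[W | Z ∈ {2, 6}] = (5/3) / (7/18) = 30/7.

30/7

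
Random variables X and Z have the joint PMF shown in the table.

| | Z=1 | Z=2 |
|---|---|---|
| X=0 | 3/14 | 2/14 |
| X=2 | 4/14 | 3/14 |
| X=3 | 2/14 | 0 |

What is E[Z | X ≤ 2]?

P(X ≤ 2) = 6/7.
Σ Z·P over the event = 1·(3/14) + 2·(2/14) + 1·(4/14) + 2·(3/14) = 17/14.
E[Z | X ≤ 2] = (17/14) / (6/7) = 17/12.

17/12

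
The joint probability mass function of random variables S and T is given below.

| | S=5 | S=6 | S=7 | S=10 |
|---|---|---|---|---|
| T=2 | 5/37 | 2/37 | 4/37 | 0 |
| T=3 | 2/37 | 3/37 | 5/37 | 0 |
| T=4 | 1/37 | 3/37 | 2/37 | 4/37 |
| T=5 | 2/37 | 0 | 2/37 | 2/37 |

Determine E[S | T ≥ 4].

121/16

P(T ≥ 4) = 16/37.
Σ S·P over the event = 5·(1/37) + 5·(2/37) + 6·(3/37) + 7·(2/37) + 7·(2/37) + 10·(4/37) + 10·(2/37) = 121/37.
E[S | T ≥ 4] = (121/37) / (16/37) = 121/16.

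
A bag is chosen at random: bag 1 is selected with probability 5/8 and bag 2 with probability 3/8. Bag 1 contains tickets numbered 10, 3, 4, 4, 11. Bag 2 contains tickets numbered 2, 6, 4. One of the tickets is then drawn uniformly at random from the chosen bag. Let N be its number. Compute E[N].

11/2

E[N | bag 1] = (10+3+4+4+11)/5 = 32/5.
E[N | bag 2] = (2+6+4)/3 = 4.
E[N] = (5/8)·(32/5) + (3/8)·(4) = 11/2.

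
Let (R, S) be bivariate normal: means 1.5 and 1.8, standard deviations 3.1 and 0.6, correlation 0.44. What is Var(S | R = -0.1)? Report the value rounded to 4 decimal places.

Var(S | R=x) = (1 − ρ²)·σ_S².
Var(S | R=-0.1) = (0.6)²·(1 − (0.44)²) = 0.36·0.8064 = 0.2903.

0.2903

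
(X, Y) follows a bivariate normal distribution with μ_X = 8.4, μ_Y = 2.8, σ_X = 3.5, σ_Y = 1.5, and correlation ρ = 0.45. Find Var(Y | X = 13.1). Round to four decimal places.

1.7944

Var(Y | X=x) = (1 − ρ²)·σ_Y².
Var(Y | X=13.1) = (1.5)²·(1 − (0.45)²) = 2.25·0.7975 = 1.7944.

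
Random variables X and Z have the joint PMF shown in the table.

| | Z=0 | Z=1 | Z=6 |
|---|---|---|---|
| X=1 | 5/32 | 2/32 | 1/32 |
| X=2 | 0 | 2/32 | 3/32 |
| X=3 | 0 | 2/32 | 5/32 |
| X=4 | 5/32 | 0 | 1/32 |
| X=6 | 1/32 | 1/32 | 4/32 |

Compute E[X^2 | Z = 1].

P(Z = 1) = 7/32.
Σ X^2·P over the event = 1·(2/32) + 4·(2/32) + 9·(2/32) + 36·(1/32) = 2.
E[X^2 | Z = 1] = (2) / (7/32) = 64/7.

64/7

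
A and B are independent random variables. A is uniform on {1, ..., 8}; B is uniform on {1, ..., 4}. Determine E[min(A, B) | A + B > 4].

63/26

P(A + B > 4) = 13/16.
Summing min(A,B)·P(x,y) over outcomes with A + B > 4 gives 63/32.
E[min(A, B) | A + B > 4] = (63/32) / (13/16) = 63/26.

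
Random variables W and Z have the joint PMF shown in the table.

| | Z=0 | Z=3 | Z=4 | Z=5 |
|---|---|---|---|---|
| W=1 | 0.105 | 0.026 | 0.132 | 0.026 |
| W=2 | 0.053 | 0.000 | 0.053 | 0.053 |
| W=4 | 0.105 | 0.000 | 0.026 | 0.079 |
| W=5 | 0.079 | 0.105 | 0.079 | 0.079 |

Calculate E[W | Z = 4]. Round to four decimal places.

P(Z = 4) = 0.290.
Σ W·P over the event = 1·(0.132) + 2·(0.053) + 4·(0.026) + 5·(0.079) = 0.737.
E[W | Z = 4] = (0.737) / (0.290) = 2.5414.

2.5414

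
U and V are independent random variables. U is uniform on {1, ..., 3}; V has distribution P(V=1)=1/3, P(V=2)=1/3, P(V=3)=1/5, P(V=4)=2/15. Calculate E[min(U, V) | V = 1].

1

P(V = 1) = 1/3.
Summing min(U,V)·P(x,y) over outcomes with V = 1 gives 1/3.
E[min(U, V) | V = 1] = (1/3) / (1/3) = 1.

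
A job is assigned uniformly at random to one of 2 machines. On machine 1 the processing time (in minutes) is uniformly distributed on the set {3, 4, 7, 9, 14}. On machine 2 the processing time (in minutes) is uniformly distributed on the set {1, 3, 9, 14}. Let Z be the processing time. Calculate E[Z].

283/40

E[Z | machine 1] = (3+4+7+9+14)/5 = 37/5.
E[Z | machine 2] = (1+3+9+14)/4 = 27/4.
E[Z] = (1/2)·(37/5) + (1/2)·(27/4) = 283/40.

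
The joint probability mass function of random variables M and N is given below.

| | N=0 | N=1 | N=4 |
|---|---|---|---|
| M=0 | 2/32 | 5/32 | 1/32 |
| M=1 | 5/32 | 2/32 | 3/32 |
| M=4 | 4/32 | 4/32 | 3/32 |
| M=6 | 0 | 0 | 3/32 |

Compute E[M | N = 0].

21/11

P(N = 0) = 11/32.
Σ M·P over the event = 0·(2/32) + 1·(5/32) + 4·(4/32) = 21/32.
E[M | N = 0] = (21/32) / (11/32) = 21/11.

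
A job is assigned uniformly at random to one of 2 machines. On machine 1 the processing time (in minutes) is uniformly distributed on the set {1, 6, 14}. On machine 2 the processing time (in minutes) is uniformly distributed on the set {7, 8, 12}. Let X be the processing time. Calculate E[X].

8

E[X | machine 1] = (1+6+14)/3 = 7.
E[X | machine 2] = (7+8+12)/3 = 9.
By the law of total expectation,
E[X] = (1/2)·(7) + (1/2)·(9) = 8.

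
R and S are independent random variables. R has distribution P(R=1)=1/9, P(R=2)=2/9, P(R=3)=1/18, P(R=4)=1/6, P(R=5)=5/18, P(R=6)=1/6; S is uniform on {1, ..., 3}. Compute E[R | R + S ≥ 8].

P(R + S ≥ 8) = 11/54.
Summing R·P(x,y) over outcomes with R + S ≥ 8 gives 61/54.
E[R | R + S ≥ 8] = (61/54) / (11/54) = 61/11.

61/11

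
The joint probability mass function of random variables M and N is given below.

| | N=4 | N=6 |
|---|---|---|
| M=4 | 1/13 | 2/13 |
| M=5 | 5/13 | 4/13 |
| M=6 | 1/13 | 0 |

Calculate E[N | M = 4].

P(M = 4) = 3/13.
Σ N·P over the event = 4·(1/13) + 6·(2/13) = 16/13.
E[N | M = 4] = (16/13) / (3/13) = 16/3.

16/3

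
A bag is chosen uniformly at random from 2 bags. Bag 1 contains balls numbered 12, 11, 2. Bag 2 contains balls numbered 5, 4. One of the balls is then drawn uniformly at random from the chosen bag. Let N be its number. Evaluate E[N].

E[N | bag 1] = (12+11+2)/3 = 25/3.
E[N | bag 2] = (5+4)/2 = 9/2.
E[N] = (1/2)·(25/3) + (1/2)·(9/2) = 77/12.

77/12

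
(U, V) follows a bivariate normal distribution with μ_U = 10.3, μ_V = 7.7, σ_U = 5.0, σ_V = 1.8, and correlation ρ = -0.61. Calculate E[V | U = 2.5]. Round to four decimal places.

For a bivariate normal, E[V | U=x] = μ_V + ρ·(σ_V/σ_U)·(x − μ_U).
E[V | U=2.5] = 7.7 + (-0.61)·(1.8/5.0)·(2.5 − (10.3)) = 7.7 + (-0.2196)·(-7.8) = 9.4129.

9.4129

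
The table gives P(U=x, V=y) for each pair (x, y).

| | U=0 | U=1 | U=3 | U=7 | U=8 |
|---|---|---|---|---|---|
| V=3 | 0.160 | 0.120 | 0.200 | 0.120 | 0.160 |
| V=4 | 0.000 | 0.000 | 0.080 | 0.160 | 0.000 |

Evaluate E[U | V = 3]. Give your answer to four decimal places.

P(V = 3) = 0.760.
Σ U·P over the event = 0·(0.160) + 1·(0.120) + 3·(0.200) + 7·(0.120) + 8·(0.160) = 2.840.
E[U | V = 3] = (2.840) / (0.760) = 3.7368.

3.7368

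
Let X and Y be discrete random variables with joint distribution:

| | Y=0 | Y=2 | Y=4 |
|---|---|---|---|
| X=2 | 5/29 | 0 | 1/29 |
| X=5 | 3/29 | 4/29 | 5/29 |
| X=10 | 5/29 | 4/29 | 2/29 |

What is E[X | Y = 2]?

P(Y = 2) = 8/29.
Σ X·P over the event = 5·(4/29) + 10·(4/29) = 60/29.
E[X | Y = 2] = (60/29) / (8/29) = 15/2.

15/2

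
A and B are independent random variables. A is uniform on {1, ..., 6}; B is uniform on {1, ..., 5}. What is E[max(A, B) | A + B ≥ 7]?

77/15

P(A + B ≥ 7) = 1/2.
Summing max(A,B)·P(x,y) over outcomes with A + B ≥ 7 gives 77/30.
E[max(A, B) | A + B ≥ 7] = (77/30) / (1/2) = 77/15.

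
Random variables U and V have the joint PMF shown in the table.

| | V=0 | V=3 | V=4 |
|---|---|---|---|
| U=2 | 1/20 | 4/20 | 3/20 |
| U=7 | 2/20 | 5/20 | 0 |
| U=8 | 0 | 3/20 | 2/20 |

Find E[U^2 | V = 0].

34

P(V = 0) = 3/20.
Σ U^2·P over the event = 4·(1/20) + 49·(2/20) = 51/10.
E[U^2 | V = 0] = (51/10) / (3/20) = 34.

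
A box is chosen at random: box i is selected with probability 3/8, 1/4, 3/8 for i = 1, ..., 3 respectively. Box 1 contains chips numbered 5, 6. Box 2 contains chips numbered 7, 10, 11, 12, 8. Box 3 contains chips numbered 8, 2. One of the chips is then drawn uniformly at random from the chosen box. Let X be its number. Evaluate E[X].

E[X | box 1] = (5+6)/2 = 11/2.
E[X | box 2] = (7+10+11+12+8)/5 = 48/5.
E[X | box 3] = (8+2)/2 = 5.
By the law of total expectation,
E[X] = (3/8)·(11/2) + (1/4)·(48/5) + (3/8)·(5) = 507/80.

507/80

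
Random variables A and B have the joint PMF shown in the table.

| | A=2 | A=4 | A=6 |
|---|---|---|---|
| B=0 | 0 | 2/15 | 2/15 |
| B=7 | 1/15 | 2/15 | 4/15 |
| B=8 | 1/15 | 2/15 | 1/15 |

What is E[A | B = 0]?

5

P(B = 0) = 4/15.
Σ A·P over the event = 4·(2/15) + 6·(2/15) = 4/3.
E[A | B = 0] = (4/3) / (4/15) = 5.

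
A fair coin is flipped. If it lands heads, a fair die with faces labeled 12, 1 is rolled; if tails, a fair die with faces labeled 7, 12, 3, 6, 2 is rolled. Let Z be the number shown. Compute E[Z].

25/4

E[Z | heads] = (12+1)/2 = 13/2.
E[Z | tails] = (7+12+3+6+2)/5 = 6.
E[Z] = (1/2)·(13/2) + (1/2)·(6) = 25/4.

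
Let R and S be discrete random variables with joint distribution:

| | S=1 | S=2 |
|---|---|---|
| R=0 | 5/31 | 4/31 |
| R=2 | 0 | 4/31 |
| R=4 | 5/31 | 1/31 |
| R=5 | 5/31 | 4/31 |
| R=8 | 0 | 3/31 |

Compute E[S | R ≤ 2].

21/13

P(R ≤ 2) = 13/31.
Summing S·P(R=x,S=y) over the conditioning event gives 21/31.
E[S | R ≤ 2] = (21/31) / (13/31) = 21/13.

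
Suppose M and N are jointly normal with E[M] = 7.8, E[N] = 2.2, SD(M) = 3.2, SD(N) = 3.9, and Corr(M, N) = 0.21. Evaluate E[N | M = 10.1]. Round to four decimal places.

The regression of N on M has slope ρ·σ_N/σ_M and passes through (μ_M, μ_N).
E[N | M=10.1] = 2.2 + (0.21)·(3.9/3.2)·(10.1 − (7.8)) = 2.2 + (0.25594)·(2.3) = 2.7887.

2.7887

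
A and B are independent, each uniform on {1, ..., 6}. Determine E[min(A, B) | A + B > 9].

29/6

P(A + B > 9) = 1/6.
Summing min(A,B)·P(x,y) over outcomes with A + B > 9 gives 29/36.
E[min(A, B) | A + B > 9] = (29/36) / (1/6) = 29/6.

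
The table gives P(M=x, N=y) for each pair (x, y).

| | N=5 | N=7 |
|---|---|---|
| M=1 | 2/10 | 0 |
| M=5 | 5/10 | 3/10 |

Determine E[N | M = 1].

P(M = 1) = 1/5.
Σ N·P over the event = 5·(2/10) = 1.
E[N | M = 1] = (1) / (1/5) = 5.

5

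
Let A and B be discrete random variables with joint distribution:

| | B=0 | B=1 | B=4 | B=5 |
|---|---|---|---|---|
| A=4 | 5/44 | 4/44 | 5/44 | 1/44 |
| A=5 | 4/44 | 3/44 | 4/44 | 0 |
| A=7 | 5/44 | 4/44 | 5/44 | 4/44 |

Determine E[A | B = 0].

75/14

P(B = 0) = 7/22.
Σ A·P over the event = 4·(5/44) + 5·(4/44) + 7·(5/44) = 75/44.
E[A | B = 0] = (75/44) / (7/22) = 75/14.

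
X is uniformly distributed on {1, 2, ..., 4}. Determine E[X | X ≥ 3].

Given X ≥ 3, X is equally likely to be any of {3, 4}.
E[X | X ≥ 3] = (3 + 4) / 2 = 7/2.

7/2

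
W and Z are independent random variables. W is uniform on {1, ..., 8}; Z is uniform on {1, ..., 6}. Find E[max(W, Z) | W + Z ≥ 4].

P(W + Z ≥ 4) = 15/16.
Summing max(W,Z)·P(x,y) over outcomes with W + Z ≥ 4 gives 41/8.
E[max(W, Z) | W + Z ≥ 4] = (41/8) / (15/16) = 82/15.

82/15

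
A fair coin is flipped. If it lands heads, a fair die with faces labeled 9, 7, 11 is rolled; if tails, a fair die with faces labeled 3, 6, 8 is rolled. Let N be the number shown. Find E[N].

22/3

E[N | heads] = (9+7+11)/3 = 9.
E[N | tails] = (3+6+8)/3 = 17/3.
E[N] = (1/2)·(9) + (1/2)·(17/3) = 22/3.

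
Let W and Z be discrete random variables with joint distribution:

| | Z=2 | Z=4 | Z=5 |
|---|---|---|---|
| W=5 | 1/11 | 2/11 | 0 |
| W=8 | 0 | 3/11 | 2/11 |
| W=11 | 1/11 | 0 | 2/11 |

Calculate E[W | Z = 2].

P(Z = 2) = 2/11.
Σ W·P over the event = 5·(1/11) + 11·(1/11) = 16/11.
E[W | Z = 2] = (16/11) / (2/11) = 8.

8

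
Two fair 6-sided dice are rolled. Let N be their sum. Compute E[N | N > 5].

P(N > 5) = 13/18.
Σ over the event: 6·5/36 + 7·1/6 + 8·5/36 + 9·1/9 + 10·1/12 + 11·1/18 + 12·1/36 = 53/9.
E[N | N > 5] = (53/9) / (13/18) = 106/13.

106/13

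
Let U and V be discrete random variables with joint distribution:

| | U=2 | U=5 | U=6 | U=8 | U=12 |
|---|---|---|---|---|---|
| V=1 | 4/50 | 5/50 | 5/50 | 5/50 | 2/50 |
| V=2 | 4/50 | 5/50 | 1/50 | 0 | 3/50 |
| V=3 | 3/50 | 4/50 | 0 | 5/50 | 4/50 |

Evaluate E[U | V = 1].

127/21

P(V = 1) = 21/50.
Σ U·P over the event = 2·(4/50) + 5·(5/50) + 6·(5/50) + 8·(5/50) + 12·(2/50) = 127/50.
E[U | V = 1] = (127/50) / (21/50) = 127/21.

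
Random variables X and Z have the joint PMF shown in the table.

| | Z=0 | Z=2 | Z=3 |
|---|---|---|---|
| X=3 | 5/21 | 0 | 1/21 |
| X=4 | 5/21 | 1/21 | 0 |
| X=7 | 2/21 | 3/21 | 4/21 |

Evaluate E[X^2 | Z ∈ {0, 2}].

P(Z ∈ {0, 2}) = 16/21.
Σ X^2·P over the event = 9·(5/21) + 16·(5/21) + 16·(1/21) + 49·(2/21) + 49·(3/21) = 386/21.
E[X^2 | Z ∈ {0, 2}] = (386/21) / (16/21) = 193/8.

193/8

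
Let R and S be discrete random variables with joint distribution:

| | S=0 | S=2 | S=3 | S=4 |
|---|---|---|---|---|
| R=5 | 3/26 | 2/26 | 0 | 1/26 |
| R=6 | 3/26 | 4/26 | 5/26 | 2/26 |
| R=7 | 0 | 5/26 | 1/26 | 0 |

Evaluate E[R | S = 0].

P(S = 0) = 3/13.
Σ R·P over the event = 5·(3/26) + 6·(3/26) = 33/26.
E[R | S = 0] = (33/26) / (3/13) = 11/2.

11/2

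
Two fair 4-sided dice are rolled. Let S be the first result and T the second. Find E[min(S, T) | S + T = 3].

1

Outcomes with S + T = 3: (1,2), (2,1), each with probability 1/16.
E[min(S, T) | S + T = 3] = (1 + 1) / 2 = 1.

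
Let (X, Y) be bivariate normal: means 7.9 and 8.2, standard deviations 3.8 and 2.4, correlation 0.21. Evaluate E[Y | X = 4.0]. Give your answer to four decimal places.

7.6827

For a bivariate normal, E[Y | X=x] = μ_Y + ρ·(σ_Y/σ_X)·(x − μ_X).
E[Y | X=4.0] = 8.2 + (0.21)·(2.4/3.8)·(4.0 − (7.9)) = 8.2 + (0.13263)·(-3.9) = 7.6827.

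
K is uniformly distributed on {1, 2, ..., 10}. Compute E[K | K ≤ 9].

Given K ≤ 9, K is equally likely to be any of {1, 2, 3, 4, 5, 6, 7, 8, 9}.
E[K | K ≤ 9] = (1 + 2 + 3 + 4 + 5 + 6 + 7 + 8 + 9) / 9 = 5.

5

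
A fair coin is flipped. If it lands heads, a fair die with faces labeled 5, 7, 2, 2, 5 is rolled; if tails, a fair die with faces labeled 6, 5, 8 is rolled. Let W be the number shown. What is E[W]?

E[W | heads] = (5+7+2+2+5)/5 = 21/5.
E[W | tails] = (6+5+8)/3 = 19/3.
By the law of total expectation,
E[W] = (1/2)·(21/5) + (1/2)·(19/3) = 79/15.

79/15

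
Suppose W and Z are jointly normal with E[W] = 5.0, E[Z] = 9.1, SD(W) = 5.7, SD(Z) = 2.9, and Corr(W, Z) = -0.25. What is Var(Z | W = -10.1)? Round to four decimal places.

The conditional variance in a bivariate normal is σ_Z²(1 − ρ²), independent of x.
Var(Z | W=-10.1) = (2.9)²·(1 − (-0.25)²) = 8.41·0.9375 = 7.8844.

7.8844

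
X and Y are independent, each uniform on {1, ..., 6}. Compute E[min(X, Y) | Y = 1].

1

P(Y = 1) = 1/6.
Summing min(X,Y)·P(x,y) over outcomes with Y = 1 gives 1/6.
E[min(X, Y) | Y = 1] = (1/6) / (1/6) = 1.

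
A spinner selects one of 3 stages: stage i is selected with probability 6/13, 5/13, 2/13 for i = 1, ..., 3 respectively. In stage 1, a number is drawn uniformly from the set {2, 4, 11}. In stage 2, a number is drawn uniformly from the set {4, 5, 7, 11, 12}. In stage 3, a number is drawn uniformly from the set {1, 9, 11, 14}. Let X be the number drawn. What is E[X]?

181/26

E[X | stage 1] = (2+4+11)/3 = 17/3.
E[X | stage 2] = (4+5+7+11+12)/5 = 39/5.
E[X | stage 3] = (1+9+11+14)/4 = 35/4.
By the law of total expectation,
E[X] = (6/13)·(17/3) + (5/13)·(39/5) + (2/13)·(35/4) = 181/26.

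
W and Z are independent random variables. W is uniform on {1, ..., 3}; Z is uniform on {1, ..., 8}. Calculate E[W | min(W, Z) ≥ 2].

5/2

P(min(W, Z) ≥ 2) = 7/12.
Summing W·P(x,y) over outcomes with min(W, Z) ≥ 2 gives 35/24.
E[W | min(W, Z) ≥ 2] = (35/24) / (7/12) = 5/2.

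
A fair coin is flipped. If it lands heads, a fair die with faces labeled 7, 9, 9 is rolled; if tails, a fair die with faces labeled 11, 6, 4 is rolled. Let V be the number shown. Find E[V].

E[V | heads] = (7+9+9)/3 = 25/3.
E[V | tails] = (11+6+4)/3 = 7.
By the law of total expectation,
E[V] = (1/2)·(25/3) + (1/2)·(7) = 23/3.

23/3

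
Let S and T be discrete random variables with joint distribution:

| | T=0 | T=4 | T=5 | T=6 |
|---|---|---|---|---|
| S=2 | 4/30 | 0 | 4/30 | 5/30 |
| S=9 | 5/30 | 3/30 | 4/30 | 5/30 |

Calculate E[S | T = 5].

11/2

P(T = 5) = 4/15.
Summing S·P(S=x,T=y) over the conditioning event gives 22/15.
E[S | T = 5] = (22/15) / (4/15) = 11/2.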